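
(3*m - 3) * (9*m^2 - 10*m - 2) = 27*m^3 - 57*m^2 + 24*m + 6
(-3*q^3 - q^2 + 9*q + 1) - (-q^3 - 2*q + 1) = -2*q^3 - q^2 + 11*q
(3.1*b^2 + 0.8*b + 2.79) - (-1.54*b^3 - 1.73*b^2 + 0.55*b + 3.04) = 1.54*b^3 + 4.83*b^2 + 0.25*b - 0.25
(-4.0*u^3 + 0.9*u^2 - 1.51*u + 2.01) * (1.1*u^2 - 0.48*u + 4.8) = -4.4*u^5 + 2.91*u^4 - 21.293*u^3 + 7.2558*u^2 - 8.2128*u + 9.648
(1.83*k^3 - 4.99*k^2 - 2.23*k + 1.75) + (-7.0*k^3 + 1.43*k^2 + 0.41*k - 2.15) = -5.17*k^3 - 3.56*k^2 - 1.82*k - 0.4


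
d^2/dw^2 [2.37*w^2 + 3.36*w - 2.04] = 4.74000000000000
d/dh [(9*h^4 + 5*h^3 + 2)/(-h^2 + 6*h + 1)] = (-18*h^5 + 157*h^4 + 96*h^3 + 15*h^2 + 4*h - 12)/(h^4 - 12*h^3 + 34*h^2 + 12*h + 1)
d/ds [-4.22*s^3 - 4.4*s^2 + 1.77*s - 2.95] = -12.66*s^2 - 8.8*s + 1.77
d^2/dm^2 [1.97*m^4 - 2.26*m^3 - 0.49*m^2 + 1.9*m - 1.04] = 23.64*m^2 - 13.56*m - 0.98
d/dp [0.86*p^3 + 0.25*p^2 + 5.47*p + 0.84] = 2.58*p^2 + 0.5*p + 5.47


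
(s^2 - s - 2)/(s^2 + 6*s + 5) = (s - 2)/(s + 5)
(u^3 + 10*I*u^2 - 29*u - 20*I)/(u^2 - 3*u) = (u^3 + 10*I*u^2 - 29*u - 20*I)/(u*(u - 3))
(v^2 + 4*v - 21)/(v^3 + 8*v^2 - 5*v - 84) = 1/(v + 4)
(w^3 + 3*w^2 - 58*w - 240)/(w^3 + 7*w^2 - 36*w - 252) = (w^2 - 3*w - 40)/(w^2 + w - 42)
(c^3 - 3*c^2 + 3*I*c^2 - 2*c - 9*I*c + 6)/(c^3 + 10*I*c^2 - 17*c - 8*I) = (c^2 + c*(-3 + 2*I) - 6*I)/(c^2 + 9*I*c - 8)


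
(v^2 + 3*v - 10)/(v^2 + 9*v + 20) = (v - 2)/(v + 4)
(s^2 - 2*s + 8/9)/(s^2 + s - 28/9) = (3*s - 2)/(3*s + 7)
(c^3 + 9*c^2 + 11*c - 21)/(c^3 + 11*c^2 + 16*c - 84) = (c^2 + 2*c - 3)/(c^2 + 4*c - 12)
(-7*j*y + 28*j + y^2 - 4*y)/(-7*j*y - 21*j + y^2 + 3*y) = (y - 4)/(y + 3)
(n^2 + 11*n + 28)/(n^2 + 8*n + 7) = (n + 4)/(n + 1)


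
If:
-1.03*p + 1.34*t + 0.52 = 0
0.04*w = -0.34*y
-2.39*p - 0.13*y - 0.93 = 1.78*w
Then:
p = 6.27615062761506*y - 0.389121338912134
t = 4.8242053331668*y - 0.687160432148879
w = -8.5*y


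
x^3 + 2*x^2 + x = x*(x + 1)^2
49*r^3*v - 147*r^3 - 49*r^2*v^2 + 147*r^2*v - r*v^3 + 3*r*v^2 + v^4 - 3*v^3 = (-7*r + v)*(-r + v)*(7*r + v)*(v - 3)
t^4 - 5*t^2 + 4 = (t - 2)*(t - 1)*(t + 1)*(t + 2)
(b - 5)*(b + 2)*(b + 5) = b^3 + 2*b^2 - 25*b - 50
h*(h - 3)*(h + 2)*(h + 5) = h^4 + 4*h^3 - 11*h^2 - 30*h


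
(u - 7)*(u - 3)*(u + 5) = u^3 - 5*u^2 - 29*u + 105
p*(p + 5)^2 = p^3 + 10*p^2 + 25*p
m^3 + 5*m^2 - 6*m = m*(m - 1)*(m + 6)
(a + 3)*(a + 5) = a^2 + 8*a + 15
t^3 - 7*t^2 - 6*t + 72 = (t - 6)*(t - 4)*(t + 3)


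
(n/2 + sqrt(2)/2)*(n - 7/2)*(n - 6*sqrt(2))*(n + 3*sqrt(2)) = n^4/2 - 7*n^3/4 - sqrt(2)*n^3 - 21*n^2 + 7*sqrt(2)*n^2/2 - 18*sqrt(2)*n + 147*n/2 + 63*sqrt(2)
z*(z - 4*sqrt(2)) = z^2 - 4*sqrt(2)*z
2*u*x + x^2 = x*(2*u + x)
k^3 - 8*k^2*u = k^2*(k - 8*u)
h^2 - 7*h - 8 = (h - 8)*(h + 1)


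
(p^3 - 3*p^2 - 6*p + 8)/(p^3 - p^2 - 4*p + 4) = (p - 4)/(p - 2)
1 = 1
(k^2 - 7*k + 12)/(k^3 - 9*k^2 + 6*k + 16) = (k^2 - 7*k + 12)/(k^3 - 9*k^2 + 6*k + 16)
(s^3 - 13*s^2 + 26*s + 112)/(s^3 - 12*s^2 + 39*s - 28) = (s^2 - 6*s - 16)/(s^2 - 5*s + 4)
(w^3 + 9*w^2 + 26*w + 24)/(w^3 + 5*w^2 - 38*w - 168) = (w^2 + 5*w + 6)/(w^2 + w - 42)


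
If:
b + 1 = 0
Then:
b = -1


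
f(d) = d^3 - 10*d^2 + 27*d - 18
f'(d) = 3*d^2 - 20*d + 27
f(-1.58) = -89.57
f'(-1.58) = 66.09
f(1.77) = 4.01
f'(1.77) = 1.00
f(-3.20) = -239.57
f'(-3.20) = 121.72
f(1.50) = 3.38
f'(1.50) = 3.75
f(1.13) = 1.18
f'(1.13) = 8.23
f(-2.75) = -188.67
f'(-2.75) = 104.69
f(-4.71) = -471.50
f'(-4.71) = 187.75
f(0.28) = -11.20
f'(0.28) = 21.64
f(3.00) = 0.00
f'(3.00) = -6.00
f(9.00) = 144.00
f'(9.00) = 90.00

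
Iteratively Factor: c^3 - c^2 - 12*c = (c - 4)*(c^2 + 3*c) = (c - 4)*(c + 3)*(c)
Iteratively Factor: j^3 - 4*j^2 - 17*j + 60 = (j - 3)*(j^2 - j - 20) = (j - 5)*(j - 3)*(j + 4)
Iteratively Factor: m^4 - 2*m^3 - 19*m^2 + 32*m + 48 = (m + 4)*(m^3 - 6*m^2 + 5*m + 12) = (m - 3)*(m + 4)*(m^2 - 3*m - 4) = (m - 3)*(m + 1)*(m + 4)*(m - 4)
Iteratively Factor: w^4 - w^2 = (w - 1)*(w^3 + w^2) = w*(w - 1)*(w^2 + w) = w^2*(w - 1)*(w + 1)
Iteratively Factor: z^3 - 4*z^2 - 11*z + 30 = (z - 5)*(z^2 + z - 6) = (z - 5)*(z - 2)*(z + 3)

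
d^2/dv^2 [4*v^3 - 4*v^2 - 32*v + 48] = 24*v - 8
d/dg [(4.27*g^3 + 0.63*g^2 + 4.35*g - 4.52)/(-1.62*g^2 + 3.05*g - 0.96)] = (-6.9174*g^4 + 26.047*g^3 - 3.3291*g^2 - 15.8544*g + 9.61)/(2.6244*g^4 - 9.882*g^3 + 12.4129*g^2 - 5.856*g + 0.9216)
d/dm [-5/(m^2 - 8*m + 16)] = 10*(m - 4)/(m^2 - 8*m + 16)^2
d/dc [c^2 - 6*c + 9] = 2*c - 6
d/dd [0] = 0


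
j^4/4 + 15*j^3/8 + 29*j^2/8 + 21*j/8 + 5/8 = (j/2 + 1/4)*(j/2 + 1/2)*(j + 1)*(j + 5)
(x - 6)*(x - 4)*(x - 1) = x^3 - 11*x^2 + 34*x - 24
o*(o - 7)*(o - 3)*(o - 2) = o^4 - 12*o^3 + 41*o^2 - 42*o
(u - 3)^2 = u^2 - 6*u + 9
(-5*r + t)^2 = 25*r^2 - 10*r*t + t^2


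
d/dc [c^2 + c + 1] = 2*c + 1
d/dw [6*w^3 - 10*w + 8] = 18*w^2 - 10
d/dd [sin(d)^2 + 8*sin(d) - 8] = 2*(sin(d) + 4)*cos(d)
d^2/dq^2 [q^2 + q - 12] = 2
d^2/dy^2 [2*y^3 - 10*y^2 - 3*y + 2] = 12*y - 20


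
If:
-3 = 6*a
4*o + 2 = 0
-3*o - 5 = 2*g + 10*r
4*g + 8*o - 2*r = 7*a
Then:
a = -1/2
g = -1/22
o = -1/2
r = -15/44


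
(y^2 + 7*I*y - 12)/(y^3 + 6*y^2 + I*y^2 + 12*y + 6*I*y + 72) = (y + 3*I)/(y^2 + 3*y*(2 - I) - 18*I)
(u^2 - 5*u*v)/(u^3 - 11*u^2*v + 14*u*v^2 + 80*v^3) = u/(u^2 - 6*u*v - 16*v^2)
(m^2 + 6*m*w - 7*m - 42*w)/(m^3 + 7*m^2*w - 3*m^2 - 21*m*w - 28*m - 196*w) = (m + 6*w)/(m^2 + 7*m*w + 4*m + 28*w)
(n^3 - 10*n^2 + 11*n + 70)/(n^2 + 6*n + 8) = (n^2 - 12*n + 35)/(n + 4)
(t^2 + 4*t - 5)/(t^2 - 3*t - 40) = (t - 1)/(t - 8)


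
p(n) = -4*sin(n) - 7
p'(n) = -4*cos(n)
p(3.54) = -5.45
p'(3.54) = 3.69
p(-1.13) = -3.38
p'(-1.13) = -1.71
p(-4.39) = -10.79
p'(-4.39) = 1.27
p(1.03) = -10.43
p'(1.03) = -2.06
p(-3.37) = -7.91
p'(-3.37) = 3.90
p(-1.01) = -3.61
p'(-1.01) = -2.13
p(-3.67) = -9.02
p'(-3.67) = 3.45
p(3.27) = -6.49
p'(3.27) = 3.97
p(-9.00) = -5.35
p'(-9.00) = 3.64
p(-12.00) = -9.15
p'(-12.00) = -3.38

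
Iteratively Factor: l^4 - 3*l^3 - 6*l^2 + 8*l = (l - 1)*(l^3 - 2*l^2 - 8*l) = (l - 1)*(l + 2)*(l^2 - 4*l) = (l - 4)*(l - 1)*(l + 2)*(l)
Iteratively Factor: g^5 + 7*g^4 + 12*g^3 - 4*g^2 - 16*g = (g + 2)*(g^4 + 5*g^3 + 2*g^2 - 8*g) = (g + 2)^2*(g^3 + 3*g^2 - 4*g) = (g - 1)*(g + 2)^2*(g^2 + 4*g) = g*(g - 1)*(g + 2)^2*(g + 4)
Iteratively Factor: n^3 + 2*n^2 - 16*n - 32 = (n + 2)*(n^2 - 16) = (n + 2)*(n + 4)*(n - 4)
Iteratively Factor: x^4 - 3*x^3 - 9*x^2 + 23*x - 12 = (x + 3)*(x^3 - 6*x^2 + 9*x - 4) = (x - 1)*(x + 3)*(x^2 - 5*x + 4) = (x - 4)*(x - 1)*(x + 3)*(x - 1)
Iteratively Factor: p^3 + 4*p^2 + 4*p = (p + 2)*(p^2 + 2*p) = p*(p + 2)*(p + 2)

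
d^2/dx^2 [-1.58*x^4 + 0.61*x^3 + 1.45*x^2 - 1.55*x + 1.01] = -18.96*x^2 + 3.66*x + 2.9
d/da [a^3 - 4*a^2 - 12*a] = 3*a^2 - 8*a - 12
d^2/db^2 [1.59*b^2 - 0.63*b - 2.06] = 3.18000000000000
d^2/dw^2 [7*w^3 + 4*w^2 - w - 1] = 42*w + 8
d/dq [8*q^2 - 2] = 16*q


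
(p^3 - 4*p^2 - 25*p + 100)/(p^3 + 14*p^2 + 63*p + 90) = (p^2 - 9*p + 20)/(p^2 + 9*p + 18)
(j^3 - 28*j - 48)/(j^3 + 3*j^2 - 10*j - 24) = (j - 6)/(j - 3)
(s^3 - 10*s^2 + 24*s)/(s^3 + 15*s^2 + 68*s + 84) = s*(s^2 - 10*s + 24)/(s^3 + 15*s^2 + 68*s + 84)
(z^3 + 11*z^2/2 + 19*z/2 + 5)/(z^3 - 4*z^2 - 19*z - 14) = (z + 5/2)/(z - 7)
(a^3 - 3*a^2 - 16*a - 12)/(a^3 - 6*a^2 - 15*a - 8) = (a^2 - 4*a - 12)/(a^2 - 7*a - 8)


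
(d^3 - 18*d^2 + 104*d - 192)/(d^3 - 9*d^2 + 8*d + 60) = (d^2 - 12*d + 32)/(d^2 - 3*d - 10)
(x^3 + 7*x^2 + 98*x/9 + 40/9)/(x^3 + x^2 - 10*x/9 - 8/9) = (x + 5)/(x - 1)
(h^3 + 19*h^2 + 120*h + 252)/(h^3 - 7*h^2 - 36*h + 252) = (h^2 + 13*h + 42)/(h^2 - 13*h + 42)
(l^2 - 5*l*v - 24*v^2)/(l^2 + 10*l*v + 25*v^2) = (l^2 - 5*l*v - 24*v^2)/(l^2 + 10*l*v + 25*v^2)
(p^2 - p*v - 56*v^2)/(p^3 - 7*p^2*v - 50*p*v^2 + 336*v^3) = 1/(p - 6*v)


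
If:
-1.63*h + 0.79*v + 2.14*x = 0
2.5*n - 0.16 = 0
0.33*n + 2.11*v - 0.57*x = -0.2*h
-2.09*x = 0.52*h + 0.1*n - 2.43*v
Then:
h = -0.02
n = 0.06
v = -0.01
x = -0.01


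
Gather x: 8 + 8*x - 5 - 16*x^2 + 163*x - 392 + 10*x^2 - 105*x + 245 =-6*x^2 + 66*x - 144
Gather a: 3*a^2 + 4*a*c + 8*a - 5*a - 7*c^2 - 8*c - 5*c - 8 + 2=3*a^2 + a*(4*c + 3) - 7*c^2 - 13*c - 6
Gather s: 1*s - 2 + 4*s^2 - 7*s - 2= 4*s^2 - 6*s - 4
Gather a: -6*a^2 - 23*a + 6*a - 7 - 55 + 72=-6*a^2 - 17*a + 10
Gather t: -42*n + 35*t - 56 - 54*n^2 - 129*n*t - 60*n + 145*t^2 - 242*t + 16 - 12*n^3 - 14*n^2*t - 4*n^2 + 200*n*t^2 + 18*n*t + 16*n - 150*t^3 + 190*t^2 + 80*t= -12*n^3 - 58*n^2 - 86*n - 150*t^3 + t^2*(200*n + 335) + t*(-14*n^2 - 111*n - 127) - 40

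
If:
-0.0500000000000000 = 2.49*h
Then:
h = -0.02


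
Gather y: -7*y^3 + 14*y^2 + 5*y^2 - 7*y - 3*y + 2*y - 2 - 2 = -7*y^3 + 19*y^2 - 8*y - 4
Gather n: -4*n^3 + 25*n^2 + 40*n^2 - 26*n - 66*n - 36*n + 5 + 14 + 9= -4*n^3 + 65*n^2 - 128*n + 28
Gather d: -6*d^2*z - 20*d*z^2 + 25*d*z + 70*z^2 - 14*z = -6*d^2*z + d*(-20*z^2 + 25*z) + 70*z^2 - 14*z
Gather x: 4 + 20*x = 20*x + 4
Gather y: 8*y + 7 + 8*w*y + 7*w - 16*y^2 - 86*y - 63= 7*w - 16*y^2 + y*(8*w - 78) - 56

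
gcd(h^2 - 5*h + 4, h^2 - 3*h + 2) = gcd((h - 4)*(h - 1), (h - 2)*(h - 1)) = h - 1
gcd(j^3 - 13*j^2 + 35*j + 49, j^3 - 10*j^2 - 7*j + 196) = j^2 - 14*j + 49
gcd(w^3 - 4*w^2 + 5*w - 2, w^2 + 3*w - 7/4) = 1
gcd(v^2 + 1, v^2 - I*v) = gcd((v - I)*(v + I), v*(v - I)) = v - I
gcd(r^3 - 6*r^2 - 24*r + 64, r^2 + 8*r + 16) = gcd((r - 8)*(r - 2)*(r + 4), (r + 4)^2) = r + 4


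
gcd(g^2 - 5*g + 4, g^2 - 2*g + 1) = g - 1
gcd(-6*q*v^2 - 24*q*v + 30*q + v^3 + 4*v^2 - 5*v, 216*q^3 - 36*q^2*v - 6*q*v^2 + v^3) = 6*q - v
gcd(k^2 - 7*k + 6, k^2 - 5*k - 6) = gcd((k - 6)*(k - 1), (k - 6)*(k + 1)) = k - 6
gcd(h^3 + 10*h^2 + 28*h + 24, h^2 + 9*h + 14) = h + 2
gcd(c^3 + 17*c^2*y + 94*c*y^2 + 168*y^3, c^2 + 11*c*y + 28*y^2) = c^2 + 11*c*y + 28*y^2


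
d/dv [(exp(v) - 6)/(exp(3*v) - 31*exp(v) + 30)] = (-(exp(v) - 6)*(3*exp(2*v) - 31) + exp(3*v) - 31*exp(v) + 30)*exp(v)/(exp(3*v) - 31*exp(v) + 30)^2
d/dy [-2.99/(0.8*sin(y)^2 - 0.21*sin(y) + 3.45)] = (4.784*sin(y) - 0.6279)*cos(y)/(0.8*sin(y)^2 - 0.21*sin(y) + 3.45)^2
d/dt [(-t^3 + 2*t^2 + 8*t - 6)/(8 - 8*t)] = (2*t^3 - 5*t^2 + 4*t + 2)/(8*(t^2 - 2*t + 1))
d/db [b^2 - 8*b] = 2*b - 8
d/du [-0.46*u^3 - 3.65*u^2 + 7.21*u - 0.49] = -1.38*u^2 - 7.3*u + 7.21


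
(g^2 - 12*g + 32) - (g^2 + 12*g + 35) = -24*g - 3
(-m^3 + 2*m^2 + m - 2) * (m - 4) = -m^4 + 6*m^3 - 7*m^2 - 6*m + 8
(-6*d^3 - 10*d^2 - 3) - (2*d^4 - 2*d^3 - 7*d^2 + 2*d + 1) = -2*d^4 - 4*d^3 - 3*d^2 - 2*d - 4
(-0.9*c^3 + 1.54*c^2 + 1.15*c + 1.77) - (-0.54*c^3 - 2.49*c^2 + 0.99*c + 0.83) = -0.36*c^3 + 4.03*c^2 + 0.16*c + 0.94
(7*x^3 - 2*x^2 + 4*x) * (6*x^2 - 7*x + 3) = 42*x^5 - 61*x^4 + 59*x^3 - 34*x^2 + 12*x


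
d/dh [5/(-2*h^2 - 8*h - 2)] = 5*(h + 2)/(h^2 + 4*h + 1)^2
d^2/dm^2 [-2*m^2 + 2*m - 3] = -4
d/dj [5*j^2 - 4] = 10*j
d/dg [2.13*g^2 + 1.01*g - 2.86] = 4.26*g + 1.01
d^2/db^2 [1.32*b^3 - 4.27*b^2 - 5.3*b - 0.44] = 7.92*b - 8.54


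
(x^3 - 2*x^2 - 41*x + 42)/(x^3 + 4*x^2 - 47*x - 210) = (x - 1)/(x + 5)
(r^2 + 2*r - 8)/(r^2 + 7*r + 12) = (r - 2)/(r + 3)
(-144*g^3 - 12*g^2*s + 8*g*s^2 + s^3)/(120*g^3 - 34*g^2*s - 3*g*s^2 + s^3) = (6*g + s)/(-5*g + s)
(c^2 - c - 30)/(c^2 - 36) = (c + 5)/(c + 6)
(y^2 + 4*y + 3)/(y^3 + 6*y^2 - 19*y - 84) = (y + 1)/(y^2 + 3*y - 28)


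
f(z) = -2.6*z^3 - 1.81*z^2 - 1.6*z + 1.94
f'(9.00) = -665.98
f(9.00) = -2054.47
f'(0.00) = -1.60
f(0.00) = 1.94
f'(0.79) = -9.33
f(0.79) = -1.74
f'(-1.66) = -17.08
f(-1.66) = 11.50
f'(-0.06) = -1.41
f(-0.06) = 2.03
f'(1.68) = -29.70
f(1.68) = -18.18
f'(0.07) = -1.89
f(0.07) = 1.82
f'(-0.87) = -4.35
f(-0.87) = 3.67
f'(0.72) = -8.25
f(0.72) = -1.12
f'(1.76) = -32.13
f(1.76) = -20.66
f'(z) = -7.8*z^2 - 3.62*z - 1.6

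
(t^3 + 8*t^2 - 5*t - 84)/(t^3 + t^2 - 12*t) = (t + 7)/t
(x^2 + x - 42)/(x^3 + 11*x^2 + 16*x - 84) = (x - 6)/(x^2 + 4*x - 12)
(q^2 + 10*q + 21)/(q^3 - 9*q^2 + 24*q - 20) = (q^2 + 10*q + 21)/(q^3 - 9*q^2 + 24*q - 20)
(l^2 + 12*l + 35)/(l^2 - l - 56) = (l + 5)/(l - 8)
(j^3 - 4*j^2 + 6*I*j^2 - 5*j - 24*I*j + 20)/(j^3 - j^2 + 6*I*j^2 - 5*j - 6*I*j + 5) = (j - 4)/(j - 1)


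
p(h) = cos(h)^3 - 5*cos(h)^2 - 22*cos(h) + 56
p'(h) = -3*sin(h)*cos(h)^2 + 10*sin(h)*cos(h) + 22*sin(h)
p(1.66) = 57.92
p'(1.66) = 21.00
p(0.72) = 37.06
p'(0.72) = 18.35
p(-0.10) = 30.14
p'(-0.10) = -2.89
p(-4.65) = 57.35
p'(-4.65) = 21.32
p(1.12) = 45.55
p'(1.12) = 23.21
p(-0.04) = 30.02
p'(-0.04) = -1.16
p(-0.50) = 33.52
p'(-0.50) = -13.65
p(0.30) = 31.29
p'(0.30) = 8.52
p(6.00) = 31.15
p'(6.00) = -8.06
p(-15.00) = 69.39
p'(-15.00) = -8.24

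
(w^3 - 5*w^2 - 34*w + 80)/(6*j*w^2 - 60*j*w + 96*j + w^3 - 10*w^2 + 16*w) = (w + 5)/(6*j + w)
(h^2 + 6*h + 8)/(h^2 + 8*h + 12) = (h + 4)/(h + 6)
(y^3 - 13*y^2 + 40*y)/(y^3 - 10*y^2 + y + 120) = y/(y + 3)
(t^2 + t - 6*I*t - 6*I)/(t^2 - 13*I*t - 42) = (t + 1)/(t - 7*I)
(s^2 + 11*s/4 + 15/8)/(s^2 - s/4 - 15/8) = (2*s + 3)/(2*s - 3)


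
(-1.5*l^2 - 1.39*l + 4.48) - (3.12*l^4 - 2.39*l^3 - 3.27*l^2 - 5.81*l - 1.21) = -3.12*l^4 + 2.39*l^3 + 1.77*l^2 + 4.42*l + 5.69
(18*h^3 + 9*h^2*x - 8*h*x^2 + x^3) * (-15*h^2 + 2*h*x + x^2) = -270*h^5 - 99*h^4*x + 156*h^3*x^2 - 22*h^2*x^3 - 6*h*x^4 + x^5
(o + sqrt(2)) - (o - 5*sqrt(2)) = 6*sqrt(2)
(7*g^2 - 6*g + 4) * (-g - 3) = -7*g^3 - 15*g^2 + 14*g - 12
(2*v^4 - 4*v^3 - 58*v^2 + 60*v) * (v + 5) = 2*v^5 + 6*v^4 - 78*v^3 - 230*v^2 + 300*v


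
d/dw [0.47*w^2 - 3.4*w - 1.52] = 0.94*w - 3.4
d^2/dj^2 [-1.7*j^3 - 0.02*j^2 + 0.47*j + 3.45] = -10.2*j - 0.04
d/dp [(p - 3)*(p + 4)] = 2*p + 1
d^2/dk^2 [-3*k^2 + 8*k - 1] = -6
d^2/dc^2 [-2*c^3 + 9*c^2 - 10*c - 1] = 18 - 12*c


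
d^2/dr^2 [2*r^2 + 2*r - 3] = 4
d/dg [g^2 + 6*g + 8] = 2*g + 6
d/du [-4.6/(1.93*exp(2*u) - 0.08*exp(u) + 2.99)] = (17.756*exp(u) - 0.368)*exp(u)/(1.93*exp(2*u) - 0.08*exp(u) + 2.99)^2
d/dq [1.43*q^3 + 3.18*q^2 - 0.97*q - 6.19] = 4.29*q^2 + 6.36*q - 0.97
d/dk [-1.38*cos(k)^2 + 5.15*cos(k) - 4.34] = (2.76*cos(k) - 5.15)*sin(k)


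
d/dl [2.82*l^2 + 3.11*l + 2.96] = 5.64*l + 3.11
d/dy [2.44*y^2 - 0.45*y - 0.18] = 4.88*y - 0.45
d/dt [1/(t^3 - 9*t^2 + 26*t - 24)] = (-3*t^2 + 18*t - 26)/(t^3 - 9*t^2 + 26*t - 24)^2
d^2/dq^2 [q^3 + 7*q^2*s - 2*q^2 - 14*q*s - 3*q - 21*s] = 6*q + 14*s - 4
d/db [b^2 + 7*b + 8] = 2*b + 7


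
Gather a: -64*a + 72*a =8*a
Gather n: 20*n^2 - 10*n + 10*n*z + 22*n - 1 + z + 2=20*n^2 + n*(10*z + 12) + z + 1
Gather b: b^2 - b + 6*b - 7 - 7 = b^2 + 5*b - 14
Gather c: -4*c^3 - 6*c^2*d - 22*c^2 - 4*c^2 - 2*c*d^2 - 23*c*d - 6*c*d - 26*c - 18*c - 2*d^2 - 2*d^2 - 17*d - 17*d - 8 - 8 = -4*c^3 + c^2*(-6*d - 26) + c*(-2*d^2 - 29*d - 44) - 4*d^2 - 34*d - 16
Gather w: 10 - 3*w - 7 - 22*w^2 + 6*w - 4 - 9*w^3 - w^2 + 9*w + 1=-9*w^3 - 23*w^2 + 12*w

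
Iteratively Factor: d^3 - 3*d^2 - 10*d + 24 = (d + 3)*(d^2 - 6*d + 8) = (d - 2)*(d + 3)*(d - 4)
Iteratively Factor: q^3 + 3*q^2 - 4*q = (q + 4)*(q^2 - q) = (q - 1)*(q + 4)*(q)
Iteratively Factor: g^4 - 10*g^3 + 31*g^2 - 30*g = (g - 5)*(g^3 - 5*g^2 + 6*g) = g*(g - 5)*(g^2 - 5*g + 6) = g*(g - 5)*(g - 2)*(g - 3)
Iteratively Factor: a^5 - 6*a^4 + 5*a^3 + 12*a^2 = (a + 1)*(a^4 - 7*a^3 + 12*a^2) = (a - 3)*(a + 1)*(a^3 - 4*a^2) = a*(a - 3)*(a + 1)*(a^2 - 4*a) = a*(a - 4)*(a - 3)*(a + 1)*(a)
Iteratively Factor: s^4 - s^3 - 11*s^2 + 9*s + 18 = (s - 3)*(s^3 + 2*s^2 - 5*s - 6) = (s - 3)*(s - 2)*(s^2 + 4*s + 3) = (s - 3)*(s - 2)*(s + 3)*(s + 1)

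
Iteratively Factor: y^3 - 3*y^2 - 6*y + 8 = (y + 2)*(y^2 - 5*y + 4) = (y - 4)*(y + 2)*(y - 1)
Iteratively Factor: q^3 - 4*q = (q - 2)*(q^2 + 2*q) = (q - 2)*(q + 2)*(q)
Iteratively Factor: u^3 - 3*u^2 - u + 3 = (u - 3)*(u^2 - 1) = (u - 3)*(u - 1)*(u + 1)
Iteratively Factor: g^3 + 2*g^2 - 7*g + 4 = (g - 1)*(g^2 + 3*g - 4) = (g - 1)^2*(g + 4)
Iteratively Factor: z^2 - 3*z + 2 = (z - 1)*(z - 2)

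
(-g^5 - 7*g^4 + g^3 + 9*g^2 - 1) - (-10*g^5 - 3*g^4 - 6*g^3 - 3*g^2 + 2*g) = 9*g^5 - 4*g^4 + 7*g^3 + 12*g^2 - 2*g - 1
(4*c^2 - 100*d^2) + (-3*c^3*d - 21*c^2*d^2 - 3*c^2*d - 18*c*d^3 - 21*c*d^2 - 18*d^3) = -3*c^3*d - 21*c^2*d^2 - 3*c^2*d + 4*c^2 - 18*c*d^3 - 21*c*d^2 - 18*d^3 - 100*d^2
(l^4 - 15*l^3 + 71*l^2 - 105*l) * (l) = l^5 - 15*l^4 + 71*l^3 - 105*l^2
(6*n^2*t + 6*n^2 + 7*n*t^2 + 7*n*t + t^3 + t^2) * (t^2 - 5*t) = 6*n^2*t^3 - 24*n^2*t^2 - 30*n^2*t + 7*n*t^4 - 28*n*t^3 - 35*n*t^2 + t^5 - 4*t^4 - 5*t^3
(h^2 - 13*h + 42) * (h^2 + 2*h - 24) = h^4 - 11*h^3 - 8*h^2 + 396*h - 1008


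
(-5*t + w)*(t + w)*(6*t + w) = -30*t^3 - 29*t^2*w + 2*t*w^2 + w^3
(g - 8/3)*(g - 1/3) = g^2 - 3*g + 8/9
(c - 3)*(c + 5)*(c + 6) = c^3 + 8*c^2 - 3*c - 90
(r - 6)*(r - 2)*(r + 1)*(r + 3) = r^4 - 4*r^3 - 17*r^2 + 24*r + 36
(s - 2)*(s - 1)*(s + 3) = s^3 - 7*s + 6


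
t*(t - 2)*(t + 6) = t^3 + 4*t^2 - 12*t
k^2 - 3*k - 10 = (k - 5)*(k + 2)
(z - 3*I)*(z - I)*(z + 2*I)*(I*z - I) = I*z^4 + 2*z^3 - I*z^3 - 2*z^2 + 5*I*z^2 + 6*z - 5*I*z - 6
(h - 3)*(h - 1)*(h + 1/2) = h^3 - 7*h^2/2 + h + 3/2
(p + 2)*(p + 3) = p^2 + 5*p + 6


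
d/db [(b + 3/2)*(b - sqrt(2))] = 2*b - sqrt(2) + 3/2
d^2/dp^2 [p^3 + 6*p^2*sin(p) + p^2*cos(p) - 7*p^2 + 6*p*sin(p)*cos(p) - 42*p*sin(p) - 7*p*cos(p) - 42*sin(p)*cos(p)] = -6*p^2*sin(p) - p^2*cos(p) + 38*p*sin(p) - 12*p*sin(2*p) + 31*p*cos(p) + 6*p + 26*sin(p) + 84*sin(2*p) - 82*cos(p) + 12*cos(2*p) - 14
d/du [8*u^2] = 16*u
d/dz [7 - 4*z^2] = -8*z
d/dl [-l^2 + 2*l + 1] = 2 - 2*l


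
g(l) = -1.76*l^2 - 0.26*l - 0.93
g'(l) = -3.52*l - 0.26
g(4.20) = -33.07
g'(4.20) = -15.04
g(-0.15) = -0.93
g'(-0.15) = 0.27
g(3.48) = -23.15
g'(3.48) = -12.51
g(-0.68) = -1.57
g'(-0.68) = 2.13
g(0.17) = -1.03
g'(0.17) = -0.86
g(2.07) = -9.01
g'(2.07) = -7.55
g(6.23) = -70.86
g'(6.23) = -22.19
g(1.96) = -8.20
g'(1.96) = -7.16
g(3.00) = -17.55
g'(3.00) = -10.82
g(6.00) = -65.85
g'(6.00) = -21.38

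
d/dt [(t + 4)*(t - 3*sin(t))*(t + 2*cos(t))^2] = (t + 2*cos(t))*(-2*(t + 4)*(t - 3*sin(t))*(2*sin(t) - 1) - (t + 4)*(t + 2*cos(t))*(3*cos(t) - 1) + (t - 3*sin(t))*(t + 2*cos(t)))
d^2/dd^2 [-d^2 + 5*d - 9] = -2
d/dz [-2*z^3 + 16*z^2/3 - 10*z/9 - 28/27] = -6*z^2 + 32*z/3 - 10/9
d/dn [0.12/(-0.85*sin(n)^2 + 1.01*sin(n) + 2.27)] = (0.204*sin(n) - 0.1212)*cos(n)/(-0.85*sin(n)^2 + 1.01*sin(n) + 2.27)^2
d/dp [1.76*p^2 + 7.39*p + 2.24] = 3.52*p + 7.39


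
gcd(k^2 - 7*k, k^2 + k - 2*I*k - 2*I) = 1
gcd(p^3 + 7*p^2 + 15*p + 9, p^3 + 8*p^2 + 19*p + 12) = p^2 + 4*p + 3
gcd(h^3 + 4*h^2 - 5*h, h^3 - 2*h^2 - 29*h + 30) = h^2 + 4*h - 5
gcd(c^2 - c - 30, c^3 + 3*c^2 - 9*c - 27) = 1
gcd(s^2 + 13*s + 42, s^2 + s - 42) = s + 7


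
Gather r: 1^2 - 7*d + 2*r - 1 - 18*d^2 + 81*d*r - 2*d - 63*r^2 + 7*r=-18*d^2 - 9*d - 63*r^2 + r*(81*d + 9)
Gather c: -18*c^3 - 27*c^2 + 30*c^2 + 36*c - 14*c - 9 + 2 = -18*c^3 + 3*c^2 + 22*c - 7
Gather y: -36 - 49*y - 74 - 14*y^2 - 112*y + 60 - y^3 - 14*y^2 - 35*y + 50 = -y^3 - 28*y^2 - 196*y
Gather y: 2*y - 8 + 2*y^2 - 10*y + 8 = 2*y^2 - 8*y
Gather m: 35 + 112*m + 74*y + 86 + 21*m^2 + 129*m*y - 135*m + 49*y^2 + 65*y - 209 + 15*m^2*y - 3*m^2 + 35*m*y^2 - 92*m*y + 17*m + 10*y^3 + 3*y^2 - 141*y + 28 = m^2*(15*y + 18) + m*(35*y^2 + 37*y - 6) + 10*y^3 + 52*y^2 - 2*y - 60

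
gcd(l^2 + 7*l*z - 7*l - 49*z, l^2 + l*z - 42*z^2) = l + 7*z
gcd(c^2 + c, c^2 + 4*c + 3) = c + 1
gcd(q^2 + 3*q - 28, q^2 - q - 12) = q - 4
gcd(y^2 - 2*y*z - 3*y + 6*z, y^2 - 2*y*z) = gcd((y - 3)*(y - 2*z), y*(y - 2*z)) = y - 2*z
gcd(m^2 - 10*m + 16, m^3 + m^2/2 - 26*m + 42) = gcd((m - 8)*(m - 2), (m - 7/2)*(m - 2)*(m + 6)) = m - 2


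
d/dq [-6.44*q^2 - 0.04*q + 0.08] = -12.88*q - 0.04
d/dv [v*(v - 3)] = 2*v - 3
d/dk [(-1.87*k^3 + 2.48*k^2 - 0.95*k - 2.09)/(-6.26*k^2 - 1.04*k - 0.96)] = (11.7062*k^4 + 3.8896*k^3 - 3.1406*k^2 - 30.9284*k - 1.2616)/(39.1876*k^4 + 13.0208*k^3 + 13.1008*k^2 + 1.9968*k + 0.9216)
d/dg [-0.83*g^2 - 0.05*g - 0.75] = -1.66*g - 0.05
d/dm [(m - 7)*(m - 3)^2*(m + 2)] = 4*m^3 - 33*m^2 + 50*m + 39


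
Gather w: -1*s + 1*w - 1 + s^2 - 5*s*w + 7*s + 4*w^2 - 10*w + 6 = s^2 + 6*s + 4*w^2 + w*(-5*s - 9) + 5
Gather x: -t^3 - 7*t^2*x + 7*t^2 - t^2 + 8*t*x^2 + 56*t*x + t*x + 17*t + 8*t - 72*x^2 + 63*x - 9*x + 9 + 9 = -t^3 + 6*t^2 + 25*t + x^2*(8*t - 72) + x*(-7*t^2 + 57*t + 54) + 18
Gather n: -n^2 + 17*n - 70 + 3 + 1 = -n^2 + 17*n - 66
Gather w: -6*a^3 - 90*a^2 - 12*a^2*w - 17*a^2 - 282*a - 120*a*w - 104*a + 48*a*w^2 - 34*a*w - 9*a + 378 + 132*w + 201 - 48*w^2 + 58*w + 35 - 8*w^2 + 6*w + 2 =-6*a^3 - 107*a^2 - 395*a + w^2*(48*a - 56) + w*(-12*a^2 - 154*a + 196) + 616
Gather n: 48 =48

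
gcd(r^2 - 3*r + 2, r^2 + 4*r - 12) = r - 2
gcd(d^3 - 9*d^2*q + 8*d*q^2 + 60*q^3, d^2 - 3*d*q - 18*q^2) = -d + 6*q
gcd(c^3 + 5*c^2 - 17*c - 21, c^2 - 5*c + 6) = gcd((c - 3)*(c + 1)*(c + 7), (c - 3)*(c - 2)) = c - 3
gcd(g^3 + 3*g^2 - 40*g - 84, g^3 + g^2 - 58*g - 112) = g^2 + 9*g + 14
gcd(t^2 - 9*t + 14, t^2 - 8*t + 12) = t - 2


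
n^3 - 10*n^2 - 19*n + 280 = (n - 8)*(n - 7)*(n + 5)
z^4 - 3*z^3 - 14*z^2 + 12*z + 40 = (z - 5)*(z - 2)*(z + 2)^2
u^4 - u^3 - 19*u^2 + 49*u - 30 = (u - 3)*(u - 2)*(u - 1)*(u + 5)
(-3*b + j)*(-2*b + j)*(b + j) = 6*b^3 + b^2*j - 4*b*j^2 + j^3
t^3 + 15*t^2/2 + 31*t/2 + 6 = (t + 1/2)*(t + 3)*(t + 4)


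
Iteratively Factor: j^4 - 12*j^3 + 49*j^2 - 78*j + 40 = (j - 5)*(j^3 - 7*j^2 + 14*j - 8) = (j - 5)*(j - 4)*(j^2 - 3*j + 2) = (j - 5)*(j - 4)*(j - 2)*(j - 1)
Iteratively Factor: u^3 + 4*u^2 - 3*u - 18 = (u + 3)*(u^2 + u - 6) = (u - 2)*(u + 3)*(u + 3)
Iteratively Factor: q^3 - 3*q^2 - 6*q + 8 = (q - 1)*(q^2 - 2*q - 8) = (q - 4)*(q - 1)*(q + 2)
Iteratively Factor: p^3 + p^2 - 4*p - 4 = (p + 1)*(p^2 - 4) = (p - 2)*(p + 1)*(p + 2)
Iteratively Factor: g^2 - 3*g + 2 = (g - 1)*(g - 2)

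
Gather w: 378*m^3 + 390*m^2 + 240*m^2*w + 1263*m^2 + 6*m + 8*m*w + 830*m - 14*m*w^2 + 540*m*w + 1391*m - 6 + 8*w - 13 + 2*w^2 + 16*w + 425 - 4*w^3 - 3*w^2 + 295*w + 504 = 378*m^3 + 1653*m^2 + 2227*m - 4*w^3 + w^2*(-14*m - 1) + w*(240*m^2 + 548*m + 319) + 910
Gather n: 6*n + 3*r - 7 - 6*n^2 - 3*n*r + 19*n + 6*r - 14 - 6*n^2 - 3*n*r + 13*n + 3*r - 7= -12*n^2 + n*(38 - 6*r) + 12*r - 28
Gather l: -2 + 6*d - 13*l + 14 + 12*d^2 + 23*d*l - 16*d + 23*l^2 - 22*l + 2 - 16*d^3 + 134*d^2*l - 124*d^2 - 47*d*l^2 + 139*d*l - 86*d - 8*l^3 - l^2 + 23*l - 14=-16*d^3 - 112*d^2 - 96*d - 8*l^3 + l^2*(22 - 47*d) + l*(134*d^2 + 162*d - 12)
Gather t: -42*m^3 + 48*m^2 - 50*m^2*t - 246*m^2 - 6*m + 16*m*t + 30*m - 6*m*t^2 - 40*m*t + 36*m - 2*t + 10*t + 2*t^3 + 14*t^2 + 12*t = -42*m^3 - 198*m^2 + 60*m + 2*t^3 + t^2*(14 - 6*m) + t*(-50*m^2 - 24*m + 20)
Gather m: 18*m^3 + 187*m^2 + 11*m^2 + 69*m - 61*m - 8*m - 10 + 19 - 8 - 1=18*m^3 + 198*m^2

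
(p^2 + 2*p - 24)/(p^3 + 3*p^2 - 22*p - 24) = 1/(p + 1)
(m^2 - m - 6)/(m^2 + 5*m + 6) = (m - 3)/(m + 3)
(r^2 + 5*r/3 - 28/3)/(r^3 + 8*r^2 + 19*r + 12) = (r - 7/3)/(r^2 + 4*r + 3)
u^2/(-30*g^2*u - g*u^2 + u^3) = u/(-30*g^2 - g*u + u^2)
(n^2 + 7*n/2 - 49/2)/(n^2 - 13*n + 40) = (2*n^2 + 7*n - 49)/(2*(n^2 - 13*n + 40))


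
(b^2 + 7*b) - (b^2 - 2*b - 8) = 9*b + 8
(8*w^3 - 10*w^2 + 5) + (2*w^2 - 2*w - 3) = 8*w^3 - 8*w^2 - 2*w + 2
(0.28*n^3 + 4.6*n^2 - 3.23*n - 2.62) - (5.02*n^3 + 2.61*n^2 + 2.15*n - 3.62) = -4.74*n^3 + 1.99*n^2 - 5.38*n + 1.0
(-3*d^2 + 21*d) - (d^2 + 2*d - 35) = -4*d^2 + 19*d + 35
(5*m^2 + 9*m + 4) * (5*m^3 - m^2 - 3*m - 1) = 25*m^5 + 40*m^4 - 4*m^3 - 36*m^2 - 21*m - 4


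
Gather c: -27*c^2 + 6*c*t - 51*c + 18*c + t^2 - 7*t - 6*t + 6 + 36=-27*c^2 + c*(6*t - 33) + t^2 - 13*t + 42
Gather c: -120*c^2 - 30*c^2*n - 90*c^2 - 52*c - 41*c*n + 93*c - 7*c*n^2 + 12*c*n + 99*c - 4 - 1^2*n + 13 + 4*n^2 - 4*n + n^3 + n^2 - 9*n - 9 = c^2*(-30*n - 210) + c*(-7*n^2 - 29*n + 140) + n^3 + 5*n^2 - 14*n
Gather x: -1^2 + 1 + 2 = 2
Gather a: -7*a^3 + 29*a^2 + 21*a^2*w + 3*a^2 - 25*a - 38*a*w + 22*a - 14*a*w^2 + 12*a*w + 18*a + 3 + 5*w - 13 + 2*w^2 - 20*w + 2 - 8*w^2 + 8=-7*a^3 + a^2*(21*w + 32) + a*(-14*w^2 - 26*w + 15) - 6*w^2 - 15*w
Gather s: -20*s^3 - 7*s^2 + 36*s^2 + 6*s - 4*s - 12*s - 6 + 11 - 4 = -20*s^3 + 29*s^2 - 10*s + 1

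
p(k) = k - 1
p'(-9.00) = 1.00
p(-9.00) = -10.00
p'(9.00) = 1.00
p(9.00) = 8.00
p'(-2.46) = 1.00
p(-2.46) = -3.46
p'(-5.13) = 1.00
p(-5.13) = -6.13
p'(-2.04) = 1.00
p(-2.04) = -3.04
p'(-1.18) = 1.00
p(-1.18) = -2.18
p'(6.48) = 1.00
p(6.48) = 5.48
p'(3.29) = 1.00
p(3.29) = 2.29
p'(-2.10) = 1.00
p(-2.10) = -3.10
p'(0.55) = 1.00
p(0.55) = -0.45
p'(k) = 1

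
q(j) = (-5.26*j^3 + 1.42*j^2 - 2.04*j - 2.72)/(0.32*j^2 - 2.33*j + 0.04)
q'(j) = (2.33 - 0.64*j)*(-5.26*j^3 + 1.42*j^2 - 2.04*j - 2.72)/(0.32*j^2 - 2.33*j + 0.04)^2 + (-15.78*j^2 + 2.84*j - 2.04)/(0.32*j^2 - 2.33*j + 0.04) = (-1.6832*j^4 + 24.5116*j^3 - 3.287*j^2 + 1.8544*j - 6.4192)/(0.1024*j^4 - 1.4912*j^3 + 5.4545*j^2 - 0.1864*j + 0.0016)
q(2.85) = 29.68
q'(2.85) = 26.77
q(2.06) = 13.78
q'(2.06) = 14.47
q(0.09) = 17.33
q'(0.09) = -224.21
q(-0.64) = 0.33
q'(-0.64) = -5.67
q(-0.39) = -1.40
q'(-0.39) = -9.18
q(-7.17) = 60.96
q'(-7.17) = -12.41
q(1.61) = 8.42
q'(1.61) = 9.52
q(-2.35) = 10.73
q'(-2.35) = -7.51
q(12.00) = -490.75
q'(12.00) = 21.21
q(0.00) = -68.00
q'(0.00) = -4012.00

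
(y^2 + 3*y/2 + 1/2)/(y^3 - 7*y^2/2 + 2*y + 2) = (y + 1)/(y^2 - 4*y + 4)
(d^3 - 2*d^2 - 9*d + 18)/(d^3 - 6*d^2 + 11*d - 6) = (d + 3)/(d - 1)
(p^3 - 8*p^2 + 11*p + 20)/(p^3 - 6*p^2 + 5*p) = (p^2 - 3*p - 4)/(p*(p - 1))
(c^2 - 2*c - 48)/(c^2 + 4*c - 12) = (c - 8)/(c - 2)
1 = 1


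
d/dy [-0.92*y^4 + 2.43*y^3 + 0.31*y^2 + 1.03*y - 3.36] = -3.68*y^3 + 7.29*y^2 + 0.62*y + 1.03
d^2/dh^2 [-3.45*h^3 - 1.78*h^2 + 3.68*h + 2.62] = -20.7*h - 3.56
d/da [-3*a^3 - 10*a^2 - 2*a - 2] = -9*a^2 - 20*a - 2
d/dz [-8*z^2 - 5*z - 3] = -16*z - 5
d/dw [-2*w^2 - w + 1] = -4*w - 1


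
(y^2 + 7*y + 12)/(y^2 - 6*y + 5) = (y^2 + 7*y + 12)/(y^2 - 6*y + 5)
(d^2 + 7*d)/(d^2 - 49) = d/(d - 7)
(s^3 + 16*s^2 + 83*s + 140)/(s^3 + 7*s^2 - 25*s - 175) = (s + 4)/(s - 5)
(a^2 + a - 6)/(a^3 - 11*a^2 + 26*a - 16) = (a + 3)/(a^2 - 9*a + 8)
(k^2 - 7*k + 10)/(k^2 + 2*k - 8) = (k - 5)/(k + 4)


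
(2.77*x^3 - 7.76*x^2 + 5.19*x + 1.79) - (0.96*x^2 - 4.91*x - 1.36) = 2.77*x^3 - 8.72*x^2 + 10.1*x + 3.15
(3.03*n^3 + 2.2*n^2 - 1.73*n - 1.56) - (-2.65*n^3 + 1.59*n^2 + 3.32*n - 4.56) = 5.68*n^3 + 0.61*n^2 - 5.05*n + 3.0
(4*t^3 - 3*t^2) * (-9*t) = -36*t^4 + 27*t^3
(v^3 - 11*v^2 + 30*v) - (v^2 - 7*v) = v^3 - 12*v^2 + 37*v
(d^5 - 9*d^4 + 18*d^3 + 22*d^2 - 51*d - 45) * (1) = d^5 - 9*d^4 + 18*d^3 + 22*d^2 - 51*d - 45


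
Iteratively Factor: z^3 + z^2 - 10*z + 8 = (z - 1)*(z^2 + 2*z - 8) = (z - 2)*(z - 1)*(z + 4)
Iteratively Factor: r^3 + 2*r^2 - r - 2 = (r + 2)*(r^2 - 1) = (r - 1)*(r + 2)*(r + 1)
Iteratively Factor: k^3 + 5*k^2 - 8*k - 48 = (k + 4)*(k^2 + k - 12) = (k - 3)*(k + 4)*(k + 4)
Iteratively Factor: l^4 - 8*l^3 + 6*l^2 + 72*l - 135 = (l - 3)*(l^3 - 5*l^2 - 9*l + 45) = (l - 5)*(l - 3)*(l^2 - 9) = (l - 5)*(l - 3)*(l + 3)*(l - 3)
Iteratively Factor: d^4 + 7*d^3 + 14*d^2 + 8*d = (d)*(d^3 + 7*d^2 + 14*d + 8) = d*(d + 2)*(d^2 + 5*d + 4) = d*(d + 2)*(d + 4)*(d + 1)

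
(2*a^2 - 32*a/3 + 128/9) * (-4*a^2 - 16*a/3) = -8*a^4 + 32*a^3 - 2048*a/27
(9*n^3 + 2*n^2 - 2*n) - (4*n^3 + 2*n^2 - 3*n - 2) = 5*n^3 + n + 2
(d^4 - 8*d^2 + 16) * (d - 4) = d^5 - 4*d^4 - 8*d^3 + 32*d^2 + 16*d - 64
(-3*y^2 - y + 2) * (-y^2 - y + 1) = 3*y^4 + 4*y^3 - 4*y^2 - 3*y + 2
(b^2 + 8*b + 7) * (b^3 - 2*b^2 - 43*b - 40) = b^5 + 6*b^4 - 52*b^3 - 398*b^2 - 621*b - 280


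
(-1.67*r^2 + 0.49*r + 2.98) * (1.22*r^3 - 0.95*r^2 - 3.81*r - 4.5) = -2.0374*r^5 + 2.1843*r^4 + 9.5328*r^3 + 2.8171*r^2 - 13.5588*r - 13.41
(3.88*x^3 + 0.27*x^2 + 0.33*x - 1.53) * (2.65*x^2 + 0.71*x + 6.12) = 10.282*x^5 + 3.4703*x^4 + 24.8118*x^3 - 2.1678*x^2 + 0.9333*x - 9.3636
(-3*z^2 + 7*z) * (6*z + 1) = -18*z^3 + 39*z^2 + 7*z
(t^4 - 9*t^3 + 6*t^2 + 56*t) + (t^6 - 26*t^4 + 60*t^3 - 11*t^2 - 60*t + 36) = t^6 - 25*t^4 + 51*t^3 - 5*t^2 - 4*t + 36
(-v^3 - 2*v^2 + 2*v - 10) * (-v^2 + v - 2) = v^5 + v^4 - 2*v^3 + 16*v^2 - 14*v + 20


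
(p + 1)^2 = p^2 + 2*p + 1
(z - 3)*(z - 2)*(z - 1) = z^3 - 6*z^2 + 11*z - 6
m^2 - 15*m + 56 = (m - 8)*(m - 7)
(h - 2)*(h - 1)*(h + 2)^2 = h^4 + h^3 - 6*h^2 - 4*h + 8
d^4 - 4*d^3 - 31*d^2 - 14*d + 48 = (d - 8)*(d - 1)*(d + 2)*(d + 3)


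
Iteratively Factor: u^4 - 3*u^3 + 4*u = (u - 2)*(u^3 - u^2 - 2*u) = (u - 2)^2*(u^2 + u) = (u - 2)^2*(u + 1)*(u)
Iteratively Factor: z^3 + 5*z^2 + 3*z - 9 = (z + 3)*(z^2 + 2*z - 3) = (z - 1)*(z + 3)*(z + 3)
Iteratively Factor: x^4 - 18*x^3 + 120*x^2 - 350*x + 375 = (x - 5)*(x^3 - 13*x^2 + 55*x - 75) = (x - 5)^2*(x^2 - 8*x + 15) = (x - 5)^3*(x - 3)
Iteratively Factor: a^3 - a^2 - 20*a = (a - 5)*(a^2 + 4*a) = (a - 5)*(a + 4)*(a)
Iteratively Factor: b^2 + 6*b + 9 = (b + 3)*(b + 3)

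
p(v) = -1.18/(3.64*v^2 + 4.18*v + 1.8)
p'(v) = -1.18*(-7.28*v - 4.18)/(3.64*v^2 + 4.18*v + 1.8)^2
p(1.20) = -0.10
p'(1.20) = 0.10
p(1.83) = -0.05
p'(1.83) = 0.04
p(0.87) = -0.14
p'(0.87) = 0.18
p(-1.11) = -0.72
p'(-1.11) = -1.70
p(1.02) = -0.12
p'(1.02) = 0.14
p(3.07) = -0.02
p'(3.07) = 0.01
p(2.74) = -0.03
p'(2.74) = 0.02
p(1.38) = -0.08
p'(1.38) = 0.08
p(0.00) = -0.66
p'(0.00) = 1.52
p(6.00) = -0.01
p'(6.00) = 0.00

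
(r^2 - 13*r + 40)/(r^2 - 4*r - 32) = (r - 5)/(r + 4)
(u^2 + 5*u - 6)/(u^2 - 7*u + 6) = (u + 6)/(u - 6)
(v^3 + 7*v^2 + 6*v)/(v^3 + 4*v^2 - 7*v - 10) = v*(v + 6)/(v^2 + 3*v - 10)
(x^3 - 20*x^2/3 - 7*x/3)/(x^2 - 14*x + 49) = x*(3*x + 1)/(3*(x - 7))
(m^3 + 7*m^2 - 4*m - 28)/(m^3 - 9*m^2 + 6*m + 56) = (m^2 + 5*m - 14)/(m^2 - 11*m + 28)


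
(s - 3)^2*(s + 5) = s^3 - s^2 - 21*s + 45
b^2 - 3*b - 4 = (b - 4)*(b + 1)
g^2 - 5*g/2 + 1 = (g - 2)*(g - 1/2)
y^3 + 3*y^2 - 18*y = y*(y - 3)*(y + 6)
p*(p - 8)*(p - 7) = p^3 - 15*p^2 + 56*p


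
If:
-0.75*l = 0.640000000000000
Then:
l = -0.85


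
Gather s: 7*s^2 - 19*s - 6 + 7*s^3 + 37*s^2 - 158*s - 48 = 7*s^3 + 44*s^2 - 177*s - 54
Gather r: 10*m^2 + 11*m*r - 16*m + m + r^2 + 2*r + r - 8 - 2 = 10*m^2 - 15*m + r^2 + r*(11*m + 3) - 10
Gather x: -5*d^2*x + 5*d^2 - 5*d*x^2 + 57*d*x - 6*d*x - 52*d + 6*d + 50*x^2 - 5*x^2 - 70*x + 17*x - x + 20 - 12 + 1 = 5*d^2 - 46*d + x^2*(45 - 5*d) + x*(-5*d^2 + 51*d - 54) + 9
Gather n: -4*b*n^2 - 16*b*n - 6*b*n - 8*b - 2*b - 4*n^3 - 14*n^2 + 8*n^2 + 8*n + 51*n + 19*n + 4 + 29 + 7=-10*b - 4*n^3 + n^2*(-4*b - 6) + n*(78 - 22*b) + 40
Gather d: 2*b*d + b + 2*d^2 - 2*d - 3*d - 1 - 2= b + 2*d^2 + d*(2*b - 5) - 3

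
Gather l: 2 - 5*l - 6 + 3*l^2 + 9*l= 3*l^2 + 4*l - 4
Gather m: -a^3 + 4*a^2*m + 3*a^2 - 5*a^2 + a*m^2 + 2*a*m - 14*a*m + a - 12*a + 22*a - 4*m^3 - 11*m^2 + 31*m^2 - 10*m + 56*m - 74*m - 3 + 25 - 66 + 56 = -a^3 - 2*a^2 + 11*a - 4*m^3 + m^2*(a + 20) + m*(4*a^2 - 12*a - 28) + 12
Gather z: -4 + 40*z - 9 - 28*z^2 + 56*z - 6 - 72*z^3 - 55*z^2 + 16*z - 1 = -72*z^3 - 83*z^2 + 112*z - 20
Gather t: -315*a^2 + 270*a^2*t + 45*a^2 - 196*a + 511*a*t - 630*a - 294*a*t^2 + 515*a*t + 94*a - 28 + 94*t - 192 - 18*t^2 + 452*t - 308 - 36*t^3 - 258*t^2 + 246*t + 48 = -270*a^2 - 732*a - 36*t^3 + t^2*(-294*a - 276) + t*(270*a^2 + 1026*a + 792) - 480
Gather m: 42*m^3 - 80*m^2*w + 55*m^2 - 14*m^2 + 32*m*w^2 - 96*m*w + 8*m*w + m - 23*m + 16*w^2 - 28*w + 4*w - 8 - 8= 42*m^3 + m^2*(41 - 80*w) + m*(32*w^2 - 88*w - 22) + 16*w^2 - 24*w - 16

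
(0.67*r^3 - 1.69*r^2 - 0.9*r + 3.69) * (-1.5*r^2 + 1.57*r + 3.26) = -1.005*r^5 + 3.5869*r^4 + 0.8809*r^3 - 12.4574*r^2 + 2.8593*r + 12.0294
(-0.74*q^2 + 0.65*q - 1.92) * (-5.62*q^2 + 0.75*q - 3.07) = 4.1588*q^4 - 4.208*q^3 + 13.5497*q^2 - 3.4355*q + 5.8944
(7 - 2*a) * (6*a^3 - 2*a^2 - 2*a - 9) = -12*a^4 + 46*a^3 - 10*a^2 + 4*a - 63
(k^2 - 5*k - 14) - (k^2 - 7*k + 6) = 2*k - 20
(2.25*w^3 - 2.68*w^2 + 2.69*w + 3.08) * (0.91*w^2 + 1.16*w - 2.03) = 2.0475*w^5 + 0.1712*w^4 - 5.2284*w^3 + 11.3636*w^2 - 1.8879*w - 6.2524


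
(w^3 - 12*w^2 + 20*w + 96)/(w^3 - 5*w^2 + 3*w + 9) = (w^3 - 12*w^2 + 20*w + 96)/(w^3 - 5*w^2 + 3*w + 9)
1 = 1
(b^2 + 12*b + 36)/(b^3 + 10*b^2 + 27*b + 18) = (b + 6)/(b^2 + 4*b + 3)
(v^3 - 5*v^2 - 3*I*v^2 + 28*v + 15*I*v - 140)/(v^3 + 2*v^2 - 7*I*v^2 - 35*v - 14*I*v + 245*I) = (v + 4*I)/(v + 7)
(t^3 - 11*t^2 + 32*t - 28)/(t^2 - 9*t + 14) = t - 2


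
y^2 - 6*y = y*(y - 6)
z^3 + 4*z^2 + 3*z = z*(z + 1)*(z + 3)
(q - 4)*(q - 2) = q^2 - 6*q + 8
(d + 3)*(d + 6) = d^2 + 9*d + 18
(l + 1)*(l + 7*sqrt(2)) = l^2 + l + 7*sqrt(2)*l + 7*sqrt(2)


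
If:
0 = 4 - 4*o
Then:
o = 1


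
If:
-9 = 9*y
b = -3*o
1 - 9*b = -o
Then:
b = 3/28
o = -1/28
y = -1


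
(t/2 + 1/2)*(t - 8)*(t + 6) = t^3/2 - t^2/2 - 25*t - 24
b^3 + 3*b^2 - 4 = (b - 1)*(b + 2)^2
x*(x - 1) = x^2 - x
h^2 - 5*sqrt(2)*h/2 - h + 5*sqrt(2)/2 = (h - 1)*(h - 5*sqrt(2)/2)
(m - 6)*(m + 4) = m^2 - 2*m - 24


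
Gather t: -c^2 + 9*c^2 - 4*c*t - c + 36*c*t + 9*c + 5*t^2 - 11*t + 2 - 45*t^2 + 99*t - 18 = 8*c^2 + 8*c - 40*t^2 + t*(32*c + 88) - 16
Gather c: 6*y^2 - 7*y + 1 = 6*y^2 - 7*y + 1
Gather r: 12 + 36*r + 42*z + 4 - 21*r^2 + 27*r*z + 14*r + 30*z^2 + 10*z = -21*r^2 + r*(27*z + 50) + 30*z^2 + 52*z + 16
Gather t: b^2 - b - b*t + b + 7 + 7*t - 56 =b^2 + t*(7 - b) - 49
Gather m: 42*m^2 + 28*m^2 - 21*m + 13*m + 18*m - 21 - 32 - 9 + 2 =70*m^2 + 10*m - 60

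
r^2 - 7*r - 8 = (r - 8)*(r + 1)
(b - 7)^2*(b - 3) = b^3 - 17*b^2 + 91*b - 147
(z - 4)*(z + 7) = z^2 + 3*z - 28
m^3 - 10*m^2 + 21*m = m*(m - 7)*(m - 3)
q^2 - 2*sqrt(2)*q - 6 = (q - 3*sqrt(2))*(q + sqrt(2))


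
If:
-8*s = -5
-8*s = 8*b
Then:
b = -5/8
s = 5/8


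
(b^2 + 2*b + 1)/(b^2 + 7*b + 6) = (b + 1)/(b + 6)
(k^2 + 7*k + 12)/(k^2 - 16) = (k + 3)/(k - 4)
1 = 1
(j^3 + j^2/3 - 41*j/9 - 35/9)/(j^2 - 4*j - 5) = (9*j^2 - 6*j - 35)/(9*(j - 5))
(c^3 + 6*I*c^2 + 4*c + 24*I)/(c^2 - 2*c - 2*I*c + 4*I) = (c^2 + 8*I*c - 12)/(c - 2)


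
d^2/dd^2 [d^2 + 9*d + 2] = 2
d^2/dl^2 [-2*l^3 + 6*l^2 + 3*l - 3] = 12 - 12*l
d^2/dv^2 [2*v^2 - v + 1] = 4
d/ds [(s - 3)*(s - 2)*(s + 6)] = 3*s^2 + 2*s - 24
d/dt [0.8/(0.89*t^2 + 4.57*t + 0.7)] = (-1.424*t - 3.656)/(0.89*t^2 + 4.57*t + 0.7)^2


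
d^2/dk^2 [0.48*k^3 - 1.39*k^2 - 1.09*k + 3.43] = 2.88*k - 2.78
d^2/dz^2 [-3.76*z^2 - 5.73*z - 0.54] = -7.52000000000000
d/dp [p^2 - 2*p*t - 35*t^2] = 2*p - 2*t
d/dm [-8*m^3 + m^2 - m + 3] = -24*m^2 + 2*m - 1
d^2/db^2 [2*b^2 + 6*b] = 4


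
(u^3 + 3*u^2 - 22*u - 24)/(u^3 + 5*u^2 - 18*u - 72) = (u + 1)/(u + 3)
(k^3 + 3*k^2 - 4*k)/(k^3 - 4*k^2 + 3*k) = (k + 4)/(k - 3)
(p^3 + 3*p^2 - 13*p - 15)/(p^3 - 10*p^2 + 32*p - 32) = (p^3 + 3*p^2 - 13*p - 15)/(p^3 - 10*p^2 + 32*p - 32)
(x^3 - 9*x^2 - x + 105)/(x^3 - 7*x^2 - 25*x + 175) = (x + 3)/(x + 5)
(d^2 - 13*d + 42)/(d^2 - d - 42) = (d - 6)/(d + 6)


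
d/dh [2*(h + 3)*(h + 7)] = 4*h + 20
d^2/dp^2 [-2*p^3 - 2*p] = -12*p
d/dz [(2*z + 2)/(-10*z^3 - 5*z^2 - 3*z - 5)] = 2*(20*z^3 + 35*z^2 + 10*z - 2)/(100*z^6 + 100*z^5 + 85*z^4 + 130*z^3 + 59*z^2 + 30*z + 25)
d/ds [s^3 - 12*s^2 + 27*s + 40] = 3*s^2 - 24*s + 27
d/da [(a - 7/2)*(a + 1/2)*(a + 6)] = 3*a^2 + 6*a - 79/4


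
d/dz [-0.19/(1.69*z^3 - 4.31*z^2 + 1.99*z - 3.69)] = (0.9633*z^2 - 1.6378*z + 0.3781)/(1.69*z^3 - 4.31*z^2 + 1.99*z - 3.69)^2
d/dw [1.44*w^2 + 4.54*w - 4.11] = 2.88*w + 4.54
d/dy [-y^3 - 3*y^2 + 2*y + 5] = -3*y^2 - 6*y + 2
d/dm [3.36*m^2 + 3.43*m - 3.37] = 6.72*m + 3.43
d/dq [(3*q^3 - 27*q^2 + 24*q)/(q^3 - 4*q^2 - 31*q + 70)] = 3*(5*q^4 - 78*q^3 + 521*q^2 - 1260*q + 560)/(q^6 - 8*q^5 - 46*q^4 + 388*q^3 + 401*q^2 - 4340*q + 4900)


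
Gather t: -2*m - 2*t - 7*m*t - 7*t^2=-2*m - 7*t^2 + t*(-7*m - 2)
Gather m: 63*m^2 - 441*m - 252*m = 63*m^2 - 693*m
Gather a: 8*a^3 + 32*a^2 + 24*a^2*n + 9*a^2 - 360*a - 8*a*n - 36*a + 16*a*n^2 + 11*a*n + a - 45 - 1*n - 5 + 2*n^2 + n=8*a^3 + a^2*(24*n + 41) + a*(16*n^2 + 3*n - 395) + 2*n^2 - 50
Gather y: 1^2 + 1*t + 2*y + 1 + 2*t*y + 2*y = t + y*(2*t + 4) + 2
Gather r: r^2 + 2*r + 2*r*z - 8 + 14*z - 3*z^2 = r^2 + r*(2*z + 2) - 3*z^2 + 14*z - 8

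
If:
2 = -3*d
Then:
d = -2/3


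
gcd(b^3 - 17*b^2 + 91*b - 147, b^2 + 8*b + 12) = 1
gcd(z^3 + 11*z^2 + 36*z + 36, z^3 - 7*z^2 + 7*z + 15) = 1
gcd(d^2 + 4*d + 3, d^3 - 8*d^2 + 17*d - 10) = 1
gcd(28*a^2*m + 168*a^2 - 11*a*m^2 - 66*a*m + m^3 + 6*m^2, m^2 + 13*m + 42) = m + 6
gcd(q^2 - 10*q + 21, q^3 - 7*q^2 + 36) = q - 3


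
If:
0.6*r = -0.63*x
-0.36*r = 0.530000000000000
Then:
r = -1.47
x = 1.40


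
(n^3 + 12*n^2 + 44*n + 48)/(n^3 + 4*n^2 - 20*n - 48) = (n + 4)/(n - 4)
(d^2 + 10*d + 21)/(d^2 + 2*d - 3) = (d + 7)/(d - 1)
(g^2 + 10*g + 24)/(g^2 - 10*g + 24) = (g^2 + 10*g + 24)/(g^2 - 10*g + 24)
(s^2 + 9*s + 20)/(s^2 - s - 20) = (s + 5)/(s - 5)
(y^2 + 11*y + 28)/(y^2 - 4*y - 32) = (y + 7)/(y - 8)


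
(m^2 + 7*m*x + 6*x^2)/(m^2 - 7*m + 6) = (m^2 + 7*m*x + 6*x^2)/(m^2 - 7*m + 6)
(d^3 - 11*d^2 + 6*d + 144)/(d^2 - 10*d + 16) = (d^2 - 3*d - 18)/(d - 2)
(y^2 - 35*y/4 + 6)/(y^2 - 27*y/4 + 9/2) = (y - 8)/(y - 6)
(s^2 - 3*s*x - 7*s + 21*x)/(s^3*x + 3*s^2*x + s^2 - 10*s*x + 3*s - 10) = (s^2 - 3*s*x - 7*s + 21*x)/(s^3*x + 3*s^2*x + s^2 - 10*s*x + 3*s - 10)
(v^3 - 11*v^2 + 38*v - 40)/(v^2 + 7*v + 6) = (v^3 - 11*v^2 + 38*v - 40)/(v^2 + 7*v + 6)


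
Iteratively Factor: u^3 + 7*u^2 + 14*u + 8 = (u + 4)*(u^2 + 3*u + 2) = (u + 1)*(u + 4)*(u + 2)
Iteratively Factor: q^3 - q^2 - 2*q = (q)*(q^2 - q - 2) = q*(q - 2)*(q + 1)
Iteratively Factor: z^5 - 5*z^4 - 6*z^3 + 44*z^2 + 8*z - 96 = (z - 2)*(z^4 - 3*z^3 - 12*z^2 + 20*z + 48) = (z - 2)*(z + 2)*(z^3 - 5*z^2 - 2*z + 24) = (z - 3)*(z - 2)*(z + 2)*(z^2 - 2*z - 8) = (z - 4)*(z - 3)*(z - 2)*(z + 2)*(z + 2)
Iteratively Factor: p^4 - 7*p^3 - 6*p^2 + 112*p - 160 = (p + 4)*(p^3 - 11*p^2 + 38*p - 40) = (p - 2)*(p + 4)*(p^2 - 9*p + 20) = (p - 4)*(p - 2)*(p + 4)*(p - 5)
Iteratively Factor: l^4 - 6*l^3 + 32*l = (l - 4)*(l^3 - 2*l^2 - 8*l) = l*(l - 4)*(l^2 - 2*l - 8) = l*(l - 4)*(l + 2)*(l - 4)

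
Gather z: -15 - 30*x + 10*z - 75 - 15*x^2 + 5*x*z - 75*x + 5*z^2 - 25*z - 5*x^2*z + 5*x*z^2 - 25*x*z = -15*x^2 - 105*x + z^2*(5*x + 5) + z*(-5*x^2 - 20*x - 15) - 90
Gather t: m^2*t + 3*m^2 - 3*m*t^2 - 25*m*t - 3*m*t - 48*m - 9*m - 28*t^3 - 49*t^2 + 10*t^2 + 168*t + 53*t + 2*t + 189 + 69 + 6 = 3*m^2 - 57*m - 28*t^3 + t^2*(-3*m - 39) + t*(m^2 - 28*m + 223) + 264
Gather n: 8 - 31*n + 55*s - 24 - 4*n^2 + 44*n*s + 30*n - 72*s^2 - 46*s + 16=-4*n^2 + n*(44*s - 1) - 72*s^2 + 9*s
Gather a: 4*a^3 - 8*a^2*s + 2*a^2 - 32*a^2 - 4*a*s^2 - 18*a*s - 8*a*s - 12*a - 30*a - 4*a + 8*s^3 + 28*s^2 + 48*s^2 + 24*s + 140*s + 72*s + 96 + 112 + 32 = 4*a^3 + a^2*(-8*s - 30) + a*(-4*s^2 - 26*s - 46) + 8*s^3 + 76*s^2 + 236*s + 240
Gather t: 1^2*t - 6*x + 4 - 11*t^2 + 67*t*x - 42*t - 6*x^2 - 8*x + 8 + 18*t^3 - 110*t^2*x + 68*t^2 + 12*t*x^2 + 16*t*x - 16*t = 18*t^3 + t^2*(57 - 110*x) + t*(12*x^2 + 83*x - 57) - 6*x^2 - 14*x + 12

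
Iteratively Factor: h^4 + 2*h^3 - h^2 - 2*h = (h + 1)*(h^3 + h^2 - 2*h) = (h - 1)*(h + 1)*(h^2 + 2*h) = h*(h - 1)*(h + 1)*(h + 2)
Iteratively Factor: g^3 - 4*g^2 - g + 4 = (g + 1)*(g^2 - 5*g + 4) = (g - 4)*(g + 1)*(g - 1)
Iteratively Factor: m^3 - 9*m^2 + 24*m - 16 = (m - 4)*(m^2 - 5*m + 4) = (m - 4)*(m - 1)*(m - 4)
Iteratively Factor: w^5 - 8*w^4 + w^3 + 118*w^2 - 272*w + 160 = (w - 1)*(w^4 - 7*w^3 - 6*w^2 + 112*w - 160) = (w - 2)*(w - 1)*(w^3 - 5*w^2 - 16*w + 80) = (w - 5)*(w - 2)*(w - 1)*(w^2 - 16) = (w - 5)*(w - 4)*(w - 2)*(w - 1)*(w + 4)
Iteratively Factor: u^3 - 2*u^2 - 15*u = (u - 5)*(u^2 + 3*u) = u*(u - 5)*(u + 3)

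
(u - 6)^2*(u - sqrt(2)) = u^3 - 12*u^2 - sqrt(2)*u^2 + 12*sqrt(2)*u + 36*u - 36*sqrt(2)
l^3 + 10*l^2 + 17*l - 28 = (l - 1)*(l + 4)*(l + 7)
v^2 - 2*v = v*(v - 2)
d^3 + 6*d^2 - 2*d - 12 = (d + 6)*(d - sqrt(2))*(d + sqrt(2))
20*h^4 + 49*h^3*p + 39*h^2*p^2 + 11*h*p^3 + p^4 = (h + p)^2*(4*h + p)*(5*h + p)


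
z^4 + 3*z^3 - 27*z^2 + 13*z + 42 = (z - 3)*(z - 2)*(z + 1)*(z + 7)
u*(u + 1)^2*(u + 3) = u^4 + 5*u^3 + 7*u^2 + 3*u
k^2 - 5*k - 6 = (k - 6)*(k + 1)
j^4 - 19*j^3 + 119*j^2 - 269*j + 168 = (j - 8)*(j - 7)*(j - 3)*(j - 1)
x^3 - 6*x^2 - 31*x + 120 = (x - 8)*(x - 3)*(x + 5)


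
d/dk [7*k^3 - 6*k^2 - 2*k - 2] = 21*k^2 - 12*k - 2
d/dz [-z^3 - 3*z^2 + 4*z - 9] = -3*z^2 - 6*z + 4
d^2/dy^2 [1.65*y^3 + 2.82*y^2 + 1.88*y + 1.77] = 9.9*y + 5.64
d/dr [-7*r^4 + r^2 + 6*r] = -28*r^3 + 2*r + 6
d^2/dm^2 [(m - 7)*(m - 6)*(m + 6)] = 6*m - 14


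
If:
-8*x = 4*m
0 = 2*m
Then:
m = 0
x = 0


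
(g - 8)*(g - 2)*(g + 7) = g^3 - 3*g^2 - 54*g + 112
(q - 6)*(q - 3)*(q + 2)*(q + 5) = q^4 - 2*q^3 - 35*q^2 + 36*q + 180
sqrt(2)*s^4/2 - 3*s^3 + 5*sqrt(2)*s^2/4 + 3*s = s*(s - 2*sqrt(2))*(s - 3*sqrt(2)/2)*(sqrt(2)*s/2 + 1/2)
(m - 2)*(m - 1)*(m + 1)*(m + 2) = m^4 - 5*m^2 + 4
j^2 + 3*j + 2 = (j + 1)*(j + 2)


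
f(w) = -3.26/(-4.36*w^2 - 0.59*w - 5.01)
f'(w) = -3.26*(8.72*w + 0.59)/(-4.36*w^2 - 0.59*w - 5.01)^2 = (-28.4272*w - 1.9234)/(4.36*w^2 + 0.59*w + 5.01)^2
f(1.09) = 0.30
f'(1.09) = -0.28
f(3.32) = 0.06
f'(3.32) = -0.03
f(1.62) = 0.19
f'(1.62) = -0.16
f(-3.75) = 0.05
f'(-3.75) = 0.03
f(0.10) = 0.64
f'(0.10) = -0.18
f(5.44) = 0.02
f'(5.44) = -0.01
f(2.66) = 0.09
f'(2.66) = -0.06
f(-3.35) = 0.06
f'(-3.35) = 0.03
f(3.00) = 0.07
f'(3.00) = -0.04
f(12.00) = 0.01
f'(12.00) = -0.00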